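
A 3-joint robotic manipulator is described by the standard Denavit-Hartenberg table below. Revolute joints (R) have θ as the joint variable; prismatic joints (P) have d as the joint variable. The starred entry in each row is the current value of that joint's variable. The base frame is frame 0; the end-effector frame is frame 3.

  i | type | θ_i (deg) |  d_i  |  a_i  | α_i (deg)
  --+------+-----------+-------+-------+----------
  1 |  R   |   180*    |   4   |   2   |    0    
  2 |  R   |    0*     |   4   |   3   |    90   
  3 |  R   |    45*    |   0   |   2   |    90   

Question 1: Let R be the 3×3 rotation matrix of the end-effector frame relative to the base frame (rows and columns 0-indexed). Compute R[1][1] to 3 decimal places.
End-effector y-axis (col 1 of R) = (0.0000,1.0000,0.0000)
R[1][1] = 1.0000

1.000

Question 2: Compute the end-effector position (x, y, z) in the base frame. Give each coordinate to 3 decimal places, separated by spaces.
-6.414 0.000 9.414

after link 1: o_1 = (-2.0000, 0.0000, 4.0000)
after link 2: o_2 = (-5.0000, 0.0000, 8.0000)
after link 3: o_3 = (-6.4142, 0.0000, 9.4142)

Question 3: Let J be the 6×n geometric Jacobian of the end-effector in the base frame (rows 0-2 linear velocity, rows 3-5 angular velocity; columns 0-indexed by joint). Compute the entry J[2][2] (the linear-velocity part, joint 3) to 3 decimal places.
1.414

axis z_2 = (0.0000,1.0000,0.0000); lever o_n−o_2 = (-1.4142,0.0000,1.4142)
cross product → J_v[:, 2] = (1.4142,-0.0000,1.4142)
J_ω[:, 2] = z_2
entry J[2][2] = 1.4142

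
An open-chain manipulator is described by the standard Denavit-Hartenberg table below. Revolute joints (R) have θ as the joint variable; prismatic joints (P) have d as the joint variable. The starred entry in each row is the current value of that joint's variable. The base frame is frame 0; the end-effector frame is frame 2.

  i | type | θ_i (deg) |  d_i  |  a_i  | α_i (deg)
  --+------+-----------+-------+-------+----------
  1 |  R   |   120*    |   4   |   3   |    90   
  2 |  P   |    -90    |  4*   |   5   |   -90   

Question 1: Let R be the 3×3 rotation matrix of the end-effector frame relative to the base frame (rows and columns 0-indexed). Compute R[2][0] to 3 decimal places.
-1.000

End-effector x-axis (col 0 of R) = (0.0000,0.0000,-1.0000)
R[2][0] = -1.0000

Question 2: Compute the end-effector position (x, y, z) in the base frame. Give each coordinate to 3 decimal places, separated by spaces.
1.964 4.598 -1.000

after link 1: o_1 = (-1.5000, 2.5981, 4.0000)
after link 2: o_2 = (1.9641, 4.5981, -1.0000)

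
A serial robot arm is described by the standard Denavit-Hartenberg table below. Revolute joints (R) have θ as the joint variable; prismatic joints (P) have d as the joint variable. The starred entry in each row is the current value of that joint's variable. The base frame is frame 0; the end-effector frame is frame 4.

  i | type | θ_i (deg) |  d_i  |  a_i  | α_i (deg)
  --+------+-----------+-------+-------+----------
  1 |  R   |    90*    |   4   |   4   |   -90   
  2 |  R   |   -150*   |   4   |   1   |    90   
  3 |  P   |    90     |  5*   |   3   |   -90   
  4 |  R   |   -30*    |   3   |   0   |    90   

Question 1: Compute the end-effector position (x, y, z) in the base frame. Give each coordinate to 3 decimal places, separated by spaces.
after link 1: o_1 = (0.0000, 4.0000, 4.0000)
after link 2: o_2 = (-4.0000, 3.1340, 4.5000)
after link 3: o_3 = (-7.0000, 0.6340, 0.1699)
after link 4: o_4 = (-7.0000, 3.2321, -1.3301)

-7.000 3.232 -1.330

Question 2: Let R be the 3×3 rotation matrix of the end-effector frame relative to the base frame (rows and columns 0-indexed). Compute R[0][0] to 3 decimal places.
-0.866

End-effector x-axis (col 0 of R) = (-0.8660,-0.2500,-0.4330)
R[0][0] = -0.8660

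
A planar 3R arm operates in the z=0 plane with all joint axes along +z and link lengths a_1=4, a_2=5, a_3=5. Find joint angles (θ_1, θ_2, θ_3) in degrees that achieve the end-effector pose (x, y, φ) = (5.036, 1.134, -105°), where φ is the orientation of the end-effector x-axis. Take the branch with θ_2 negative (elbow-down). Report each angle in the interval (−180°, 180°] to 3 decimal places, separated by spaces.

wrist centre = target − a_3·(cos φ, sin φ) = (6.3301, 5.9636)
cos θ_2 = (75.6350−4²−5²)/(2·4·5) = 0.8659; θ_2 = -30.0173° (elbow-down)
β = atan2(5.9636,6.3301) = 43.2926°; ψ = atan2(-2.5013,8.3294) = -16.7150°
θ_1 = β − ψ = 60.0076°
θ_3 = φ − θ_1 − θ_2 = -134.9903° (wrapped to (-180°,180°])

60.008 -30.017 -134.990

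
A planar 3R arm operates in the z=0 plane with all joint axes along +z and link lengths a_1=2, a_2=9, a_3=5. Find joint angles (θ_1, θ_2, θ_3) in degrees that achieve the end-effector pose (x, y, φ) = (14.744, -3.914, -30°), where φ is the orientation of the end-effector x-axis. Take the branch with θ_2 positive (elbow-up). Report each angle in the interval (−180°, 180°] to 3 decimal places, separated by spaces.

-45.014 45.017 -30.004

wrist centre = target − a_3·(cos φ, sin φ) = (10.4139, -1.4140)
cos θ_2 = (110.4481−2²−9²)/(2·2·9) = 0.7069; θ_2 = 45.0173° (elbow-up)
β = atan2(-1.4140,10.4139) = -7.7324°; ψ = atan2(6.3659,8.3620) = 37.2814°
θ_1 = β − ψ = -45.0138°
θ_3 = φ − θ_1 − θ_2 = -30.0035° (wrapped to (-180°,180°])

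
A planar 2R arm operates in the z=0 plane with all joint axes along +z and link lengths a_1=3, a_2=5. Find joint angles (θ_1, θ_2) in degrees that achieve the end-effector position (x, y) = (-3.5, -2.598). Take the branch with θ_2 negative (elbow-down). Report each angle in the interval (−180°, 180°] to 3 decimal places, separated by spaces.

cos θ_2 = (18.9996−3²−5²)/(2·3·5) = -0.5000; θ_2 = -120.0009° (elbow-down)
β = atan2(-2.5980,-3.5000) = -143.4140°; ψ = atan2(-4.3301,0.4999) = -83.4140°
θ_1 = β − ψ = -60.0000°

-60.000 -120.001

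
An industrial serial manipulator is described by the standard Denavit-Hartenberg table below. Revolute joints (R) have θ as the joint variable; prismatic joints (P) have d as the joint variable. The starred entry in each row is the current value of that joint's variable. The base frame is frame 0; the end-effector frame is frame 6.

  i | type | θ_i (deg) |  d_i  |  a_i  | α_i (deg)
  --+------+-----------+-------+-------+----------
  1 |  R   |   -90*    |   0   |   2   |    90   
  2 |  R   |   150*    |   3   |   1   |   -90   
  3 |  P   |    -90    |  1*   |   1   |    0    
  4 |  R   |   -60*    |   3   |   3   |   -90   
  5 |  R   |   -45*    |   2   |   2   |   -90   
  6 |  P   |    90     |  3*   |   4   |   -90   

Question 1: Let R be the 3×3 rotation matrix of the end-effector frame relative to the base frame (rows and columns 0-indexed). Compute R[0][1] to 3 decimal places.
0.354

End-effector y-axis (col 1 of R) = (0.3536,0.8839,-0.3062)
R[0][1] = 0.3536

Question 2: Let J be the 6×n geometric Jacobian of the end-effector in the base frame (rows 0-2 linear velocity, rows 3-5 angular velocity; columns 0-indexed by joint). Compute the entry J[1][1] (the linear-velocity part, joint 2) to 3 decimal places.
-5.682

axis z_1 = (-1.0000,-0.0000,0.0000); lever o_n−o_1 = (-5.5357,-3.2552,-5.6817)
cross product → J_v[:, 1] = (0.0000,-5.6817,3.2552)
J_ω[:, 1] = z_1
entry J[1][1] = -5.6817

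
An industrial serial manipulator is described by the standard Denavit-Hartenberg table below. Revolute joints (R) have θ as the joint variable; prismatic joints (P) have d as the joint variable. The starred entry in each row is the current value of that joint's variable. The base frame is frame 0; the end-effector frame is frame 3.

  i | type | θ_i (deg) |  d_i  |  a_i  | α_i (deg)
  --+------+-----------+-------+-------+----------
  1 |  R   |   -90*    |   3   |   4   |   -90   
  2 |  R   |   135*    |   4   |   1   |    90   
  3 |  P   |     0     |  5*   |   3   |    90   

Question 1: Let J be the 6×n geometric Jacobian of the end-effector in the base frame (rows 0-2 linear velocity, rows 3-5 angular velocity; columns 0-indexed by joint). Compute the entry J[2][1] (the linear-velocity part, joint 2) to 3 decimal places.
-0.707

axis z_1 = (1.0000,0.0000,0.0000); lever o_n−o_1 = (4.0000,-0.7071,-6.3640)
cross product → J_v[:, 1] = (-0.0000,6.3640,-0.7071)
J_ω[:, 1] = z_1
entry J[2][1] = -0.7071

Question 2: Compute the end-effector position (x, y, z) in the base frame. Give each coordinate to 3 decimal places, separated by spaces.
4.000 -4.707 -3.364

after link 1: o_1 = (0.0000, -4.0000, 3.0000)
after link 2: o_2 = (4.0000, -3.2929, 2.2929)
after link 3: o_3 = (4.0000, -4.7071, -3.3640)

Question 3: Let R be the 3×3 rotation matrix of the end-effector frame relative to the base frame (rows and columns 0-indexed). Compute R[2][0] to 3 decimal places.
-0.707

End-effector x-axis (col 0 of R) = (0.0000,0.7071,-0.7071)
R[2][0] = -0.7071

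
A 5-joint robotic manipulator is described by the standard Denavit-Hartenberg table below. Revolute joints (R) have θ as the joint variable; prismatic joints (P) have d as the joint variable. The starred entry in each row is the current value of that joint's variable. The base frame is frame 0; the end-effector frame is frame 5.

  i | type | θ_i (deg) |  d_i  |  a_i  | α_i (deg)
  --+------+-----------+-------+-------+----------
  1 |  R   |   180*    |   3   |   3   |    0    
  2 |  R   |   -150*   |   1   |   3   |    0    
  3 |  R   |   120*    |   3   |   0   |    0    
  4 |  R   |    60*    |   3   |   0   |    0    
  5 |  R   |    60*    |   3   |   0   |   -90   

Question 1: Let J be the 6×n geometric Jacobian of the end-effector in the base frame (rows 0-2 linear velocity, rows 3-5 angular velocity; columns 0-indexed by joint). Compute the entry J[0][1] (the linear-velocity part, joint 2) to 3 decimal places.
-1.500

axis z_1 = (0.0000,0.0000,1.0000); lever o_n−o_1 = (2.5981,1.5000,10.0000)
cross product → J_v[:, 1] = (-1.5000,2.5981,0.0000)
J_ω[:, 1] = z_1
entry J[0][1] = -1.5000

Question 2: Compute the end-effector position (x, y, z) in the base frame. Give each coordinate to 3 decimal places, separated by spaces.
after link 1: o_1 = (-3.0000, 0.0000, 3.0000)
after link 2: o_2 = (-0.4019, 1.5000, 4.0000)
after link 3: o_3 = (-0.4019, 1.5000, 7.0000)
after link 4: o_4 = (-0.4019, 1.5000, 10.0000)
after link 5: o_5 = (-0.4019, 1.5000, 13.0000)

-0.402 1.500 13.000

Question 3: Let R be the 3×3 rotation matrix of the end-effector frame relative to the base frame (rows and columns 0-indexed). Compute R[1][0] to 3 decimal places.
End-effector x-axis (col 0 of R) = (-0.0000,-1.0000,0.0000)
R[1][0] = -1.0000

-1.000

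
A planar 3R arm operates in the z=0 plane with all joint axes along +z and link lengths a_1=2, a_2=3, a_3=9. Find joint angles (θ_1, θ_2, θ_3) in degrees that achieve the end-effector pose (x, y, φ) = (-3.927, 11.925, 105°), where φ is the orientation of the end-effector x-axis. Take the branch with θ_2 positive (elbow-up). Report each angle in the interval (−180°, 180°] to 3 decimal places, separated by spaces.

wrist centre = target − a_3·(cos φ, sin φ) = (-1.5976, 3.2317)
cos θ_2 = (12.9961−2²−3²)/(2·2·3) = -0.0003; θ_2 = 90.0187° (elbow-up)
β = atan2(3.2317,-1.5976) = 116.3063°; ψ = atan2(3.0000,1.9990) = 56.3228°
θ_1 = β − ψ = 59.9834°
θ_3 = φ − θ_1 − θ_2 = -45.0021° (wrapped to (-180°,180°])

59.983 90.019 -45.002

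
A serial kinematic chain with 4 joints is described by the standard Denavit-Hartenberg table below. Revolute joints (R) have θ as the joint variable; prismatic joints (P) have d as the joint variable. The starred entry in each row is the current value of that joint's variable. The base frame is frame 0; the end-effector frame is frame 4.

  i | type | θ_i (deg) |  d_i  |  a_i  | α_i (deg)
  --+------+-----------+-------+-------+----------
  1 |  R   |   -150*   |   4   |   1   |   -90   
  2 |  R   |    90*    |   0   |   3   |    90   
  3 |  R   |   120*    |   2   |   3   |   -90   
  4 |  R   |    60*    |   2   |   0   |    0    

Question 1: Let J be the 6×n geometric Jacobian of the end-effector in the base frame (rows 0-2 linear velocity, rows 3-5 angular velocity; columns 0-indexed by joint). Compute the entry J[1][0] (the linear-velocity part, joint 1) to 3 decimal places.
-1.799

axis z_0 = ẑ; lever o_n−o_0 = (-1.7990,-2.8840,4.2321)
cross product → J_v[:, 0] = (2.8840,-1.7990,0.0000)
J_ω[:, 0] = z_0
entry J[1][0] = -1.7990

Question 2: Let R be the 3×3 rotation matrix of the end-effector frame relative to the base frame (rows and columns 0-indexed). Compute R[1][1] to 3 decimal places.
End-effector y-axis (col 1 of R) = (0.0580,0.8995,-0.4330)
R[1][1] = 0.8995

0.900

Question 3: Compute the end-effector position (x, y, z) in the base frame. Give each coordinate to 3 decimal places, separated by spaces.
-1.799 -2.884 4.232

after link 1: o_1 = (-0.8660, -0.5000, 4.0000)
after link 2: o_2 = (-0.8660, -0.5000, 1.0000)
after link 3: o_3 = (-1.2990, -3.7500, 2.5000)
after link 4: o_4 = (-1.7990, -2.8840, 4.2321)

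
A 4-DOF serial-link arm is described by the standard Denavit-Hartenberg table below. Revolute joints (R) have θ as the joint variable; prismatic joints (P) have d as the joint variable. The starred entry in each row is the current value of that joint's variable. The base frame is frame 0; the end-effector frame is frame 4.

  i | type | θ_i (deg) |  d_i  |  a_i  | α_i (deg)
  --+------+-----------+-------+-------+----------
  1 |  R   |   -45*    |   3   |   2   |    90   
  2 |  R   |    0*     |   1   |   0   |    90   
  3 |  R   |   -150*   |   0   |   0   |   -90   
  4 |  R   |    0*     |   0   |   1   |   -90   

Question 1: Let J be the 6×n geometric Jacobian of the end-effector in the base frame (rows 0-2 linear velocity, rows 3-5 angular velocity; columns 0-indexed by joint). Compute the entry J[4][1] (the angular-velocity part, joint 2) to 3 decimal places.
-0.707

axis z_1 = (-0.7071,-0.7071,0.0000); lever o_n−o_1 = (-0.9659,0.2588,0.0000)
cross product → J_v[:, 1] = (-0.0000,-0.0000,-0.8660)
J_ω[:, 1] = z_1
entry J[4][1] = -0.7071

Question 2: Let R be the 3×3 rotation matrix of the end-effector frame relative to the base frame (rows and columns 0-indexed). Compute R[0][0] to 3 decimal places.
-0.259

End-effector x-axis (col 0 of R) = (-0.2588,0.9659,-0.0000)
R[0][0] = -0.2588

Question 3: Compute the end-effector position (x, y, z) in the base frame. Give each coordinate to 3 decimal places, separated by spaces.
after link 1: o_1 = (1.4142, -1.4142, 3.0000)
after link 2: o_2 = (0.7071, -2.1213, 3.0000)
after link 3: o_3 = (0.7071, -2.1213, 3.0000)
after link 4: o_4 = (0.4483, -1.1554, 3.0000)

0.448 -1.155 3.000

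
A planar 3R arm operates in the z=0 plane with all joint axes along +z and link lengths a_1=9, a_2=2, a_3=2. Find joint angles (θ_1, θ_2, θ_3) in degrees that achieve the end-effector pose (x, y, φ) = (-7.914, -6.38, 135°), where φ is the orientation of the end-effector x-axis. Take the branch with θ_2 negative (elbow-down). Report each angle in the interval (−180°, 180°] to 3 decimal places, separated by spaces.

-119.998 -60.006 -44.996

wrist centre = target − a_3·(cos φ, sin φ) = (-6.4998, -7.7942)
cos θ_2 = (102.9970−9²−2²)/(2·9·2) = 0.4999; θ_2 = -60.0055° (elbow-down)
β = atan2(-7.7942,-6.4998) = -129.8256°; ψ = atan2(-1.7321,9.9998) = -9.8271°
θ_1 = β − ψ = -119.9984°
θ_3 = φ − θ_1 − θ_2 = -44.9960° (wrapped to (-180°,180°])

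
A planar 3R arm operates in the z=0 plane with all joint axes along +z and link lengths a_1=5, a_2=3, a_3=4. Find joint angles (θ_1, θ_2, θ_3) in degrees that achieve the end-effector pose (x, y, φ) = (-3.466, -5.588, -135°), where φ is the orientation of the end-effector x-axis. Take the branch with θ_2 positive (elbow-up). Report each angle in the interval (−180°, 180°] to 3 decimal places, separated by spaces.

wrist centre = target − a_3·(cos φ, sin φ) = (-0.6376, -2.7596)
cos θ_2 = (8.0217−5²−3²)/(2·5·3) = -0.8659; θ_2 = 149.9904° (elbow-up)
β = atan2(-2.7596,-0.6376) = -103.0094°; ψ = atan2(1.5004,2.4022) = 31.9895°
θ_1 = β − ψ = -134.9989°
θ_3 = φ − θ_1 − θ_2 = -149.9916° (wrapped to (-180°,180°])

-134.999 149.990 -149.992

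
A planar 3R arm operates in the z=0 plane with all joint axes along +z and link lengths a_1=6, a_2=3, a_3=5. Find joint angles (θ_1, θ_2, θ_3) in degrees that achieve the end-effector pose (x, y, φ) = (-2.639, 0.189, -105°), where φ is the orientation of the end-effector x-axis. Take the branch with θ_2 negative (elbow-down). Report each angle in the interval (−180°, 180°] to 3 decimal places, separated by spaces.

wrist centre = target − a_3·(cos φ, sin φ) = (-1.3449, 5.0186)
cos θ_2 = (26.9954−6²−3²)/(2·6·3) = -0.5001; θ_2 = -120.0084° (elbow-down)
β = atan2(5.0186,-1.3449) = 105.0018°; ψ = atan2(-2.5979,4.4996) = -30.0000°
θ_1 = β − ψ = 135.0018°
θ_3 = φ − θ_1 − θ_2 = -119.9933° (wrapped to (-180°,180°])

135.002 -120.008 -119.993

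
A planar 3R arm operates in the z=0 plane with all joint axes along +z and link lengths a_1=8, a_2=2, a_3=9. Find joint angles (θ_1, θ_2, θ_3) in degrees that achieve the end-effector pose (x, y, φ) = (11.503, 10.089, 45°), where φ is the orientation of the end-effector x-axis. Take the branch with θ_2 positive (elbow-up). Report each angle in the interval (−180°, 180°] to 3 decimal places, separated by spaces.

26.873 150.006 -131.879

wrist centre = target − a_3·(cos φ, sin φ) = (5.1390, 3.7250)
cos θ_2 = (40.2856−8²−2²)/(2·8·2) = -0.8661; θ_2 = 150.0056° (elbow-up)
β = atan2(3.7250,5.1390) = 35.9365°; ψ = atan2(0.9998,6.2679) = 9.0633°
θ_1 = β − ψ = 26.8732°
θ_3 = φ − θ_1 − θ_2 = -131.8788° (wrapped to (-180°,180°])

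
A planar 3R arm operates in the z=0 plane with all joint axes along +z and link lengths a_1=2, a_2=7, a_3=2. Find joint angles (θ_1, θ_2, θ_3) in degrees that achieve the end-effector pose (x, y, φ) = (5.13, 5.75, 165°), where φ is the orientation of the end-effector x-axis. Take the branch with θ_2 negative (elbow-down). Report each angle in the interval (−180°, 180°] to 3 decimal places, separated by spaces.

60.007 -30.006 134.998

wrist centre = target − a_3·(cos φ, sin φ) = (7.0619, 5.2324)
cos θ_2 = (77.2474−2²−7²)/(2·2·7) = 0.8660; θ_2 = -30.0055° (elbow-down)
β = atan2(5.2324,7.0619) = 36.5360°; ψ = atan2(-3.5006,8.0618) = -23.4713°
θ_1 = β − ψ = 60.0073°
θ_3 = φ − θ_1 − θ_2 = 134.9983° (wrapped to (-180°,180°])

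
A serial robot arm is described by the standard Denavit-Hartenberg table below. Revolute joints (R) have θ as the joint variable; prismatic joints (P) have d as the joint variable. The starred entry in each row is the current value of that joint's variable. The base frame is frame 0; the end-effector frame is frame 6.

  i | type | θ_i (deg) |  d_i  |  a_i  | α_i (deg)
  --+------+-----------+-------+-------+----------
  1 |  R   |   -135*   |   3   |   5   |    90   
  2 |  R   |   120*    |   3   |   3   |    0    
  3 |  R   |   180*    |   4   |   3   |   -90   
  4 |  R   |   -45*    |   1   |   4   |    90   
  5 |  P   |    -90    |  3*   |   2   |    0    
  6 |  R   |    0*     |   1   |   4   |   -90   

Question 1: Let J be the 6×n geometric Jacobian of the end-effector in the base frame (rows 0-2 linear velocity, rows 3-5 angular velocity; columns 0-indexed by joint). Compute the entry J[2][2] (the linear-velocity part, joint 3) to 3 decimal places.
axis z_2 = (-0.7071,0.7071,0.0000); lever o_n−o_2 = (-4.8272,8.8296,-5.0981)
cross product → J_v[:, 2] = (-3.6049,-3.6049,-2.8301)
J_ω[:, 2] = z_2
entry J[2][2] = -2.8301

-2.830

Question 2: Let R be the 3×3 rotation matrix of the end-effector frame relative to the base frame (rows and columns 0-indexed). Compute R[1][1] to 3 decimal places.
-0.750

End-effector y-axis (col 1 of R) = (0.2500,-0.7500,-0.6124)
R[1][1] = -0.7500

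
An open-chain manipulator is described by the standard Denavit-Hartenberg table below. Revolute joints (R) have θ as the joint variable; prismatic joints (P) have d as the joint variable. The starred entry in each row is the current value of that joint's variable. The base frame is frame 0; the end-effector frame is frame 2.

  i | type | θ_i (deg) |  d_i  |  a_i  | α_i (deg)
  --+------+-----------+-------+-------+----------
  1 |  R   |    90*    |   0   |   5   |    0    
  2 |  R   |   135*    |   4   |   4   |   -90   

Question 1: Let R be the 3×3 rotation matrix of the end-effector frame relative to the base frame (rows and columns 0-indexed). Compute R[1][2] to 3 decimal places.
-0.707

End-effector z-axis (col 2 of R) = (0.7071,-0.7071,0.0000)
R[1][2] = -0.7071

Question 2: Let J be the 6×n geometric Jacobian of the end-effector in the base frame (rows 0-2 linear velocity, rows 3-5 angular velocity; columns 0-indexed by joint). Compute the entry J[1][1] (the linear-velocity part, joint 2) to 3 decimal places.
-2.828

axis z_1 = (0.0000,0.0000,1.0000); lever o_n−o_1 = (-2.8284,-2.8284,4.0000)
cross product → J_v[:, 1] = (2.8284,-2.8284,0.0000)
J_ω[:, 1] = z_1
entry J[1][1] = -2.8284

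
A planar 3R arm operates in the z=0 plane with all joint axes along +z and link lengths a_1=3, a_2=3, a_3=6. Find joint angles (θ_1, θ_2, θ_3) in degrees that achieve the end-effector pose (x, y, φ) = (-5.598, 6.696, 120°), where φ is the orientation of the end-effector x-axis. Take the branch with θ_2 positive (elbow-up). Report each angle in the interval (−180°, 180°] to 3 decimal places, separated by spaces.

90.000 120.003 -90.003

wrist centre = target − a_3·(cos φ, sin φ) = (-2.5980, 1.4998)
cos θ_2 = (8.9991−3²−3²)/(2·3·3) = -0.5000; θ_2 = 120.0031° (elbow-up)
β = atan2(1.4998,-2.5980) = 150.0018°; ψ = atan2(2.5980,1.4999) = 60.0016°
θ_1 = β − ψ = 90.0002°
θ_3 = φ − θ_1 − θ_2 = -90.0034° (wrapped to (-180°,180°])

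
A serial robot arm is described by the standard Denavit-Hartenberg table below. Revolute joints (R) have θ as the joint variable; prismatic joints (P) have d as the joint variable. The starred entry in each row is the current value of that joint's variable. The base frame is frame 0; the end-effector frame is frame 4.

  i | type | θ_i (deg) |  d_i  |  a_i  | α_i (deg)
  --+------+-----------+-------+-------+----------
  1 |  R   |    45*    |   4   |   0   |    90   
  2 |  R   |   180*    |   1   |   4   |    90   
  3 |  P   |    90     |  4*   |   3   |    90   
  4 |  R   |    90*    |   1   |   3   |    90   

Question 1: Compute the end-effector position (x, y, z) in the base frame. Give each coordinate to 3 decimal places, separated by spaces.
-0.707 -6.364 11.000

after link 1: o_1 = (0.0000, 0.0000, 4.0000)
after link 2: o_2 = (-2.1213, -3.5355, 4.0000)
after link 3: o_3 = (-0.0000, -5.6569, 8.0000)
after link 4: o_4 = (-0.7071, -6.3640, 11.0000)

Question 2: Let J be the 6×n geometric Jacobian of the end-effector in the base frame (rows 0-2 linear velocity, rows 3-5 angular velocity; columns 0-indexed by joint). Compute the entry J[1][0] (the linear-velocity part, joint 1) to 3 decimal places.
-0.707

axis z_0 = ẑ; lever o_n−o_0 = (-0.7071,-6.3640,11.0000)
cross product → J_v[:, 0] = (6.3640,-0.7071,0.0000)
J_ω[:, 0] = z_0
entry J[1][0] = -0.7071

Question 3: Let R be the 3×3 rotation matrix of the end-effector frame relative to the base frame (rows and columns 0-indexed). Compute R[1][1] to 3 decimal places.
-0.707

End-effector y-axis (col 1 of R) = (-0.7071,-0.7071,0.0000)
R[1][1] = -0.7071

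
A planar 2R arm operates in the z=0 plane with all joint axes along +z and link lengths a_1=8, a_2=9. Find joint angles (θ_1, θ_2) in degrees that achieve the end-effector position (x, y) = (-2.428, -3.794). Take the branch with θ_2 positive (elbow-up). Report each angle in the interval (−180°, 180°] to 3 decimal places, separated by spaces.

149.999 150.002

cos θ_2 = (20.2896−8²−9²)/(2·8·9) = -0.8660; θ_2 = 150.0022° (elbow-up)
β = atan2(-3.7940,-2.4280) = -122.6175°; ψ = atan2(4.4997,0.2056) = 87.3839°
θ_1 = β − ψ = -210.0014°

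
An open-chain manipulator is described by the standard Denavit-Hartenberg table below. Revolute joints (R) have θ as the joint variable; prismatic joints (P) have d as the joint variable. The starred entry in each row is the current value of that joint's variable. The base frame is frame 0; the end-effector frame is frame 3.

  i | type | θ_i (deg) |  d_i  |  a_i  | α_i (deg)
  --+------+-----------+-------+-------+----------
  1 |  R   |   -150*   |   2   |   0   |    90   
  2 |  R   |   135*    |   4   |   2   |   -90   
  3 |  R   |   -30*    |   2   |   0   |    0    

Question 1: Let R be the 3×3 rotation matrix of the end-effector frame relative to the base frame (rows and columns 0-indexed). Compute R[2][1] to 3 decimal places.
End-effector y-axis (col 1 of R) = (0.7392,-0.5732,0.3536)
R[2][1] = 0.3536

0.354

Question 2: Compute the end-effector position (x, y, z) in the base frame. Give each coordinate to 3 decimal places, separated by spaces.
0.449 4.878 2.000

after link 1: o_1 = (0.0000, 0.0000, 2.0000)
after link 2: o_2 = (-0.7753, 4.1712, 3.4142)
after link 3: o_3 = (0.4495, 4.8783, 2.0000)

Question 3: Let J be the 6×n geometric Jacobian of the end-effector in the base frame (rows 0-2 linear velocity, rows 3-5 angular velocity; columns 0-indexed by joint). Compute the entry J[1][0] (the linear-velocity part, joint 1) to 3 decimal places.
axis z_0 = ẑ; lever o_n−o_0 = (0.4495,4.8783,2.0000)
cross product → J_v[:, 0] = (-4.8783,0.4495,0.0000)
J_ω[:, 0] = z_0
entry J[1][0] = 0.4495

0.449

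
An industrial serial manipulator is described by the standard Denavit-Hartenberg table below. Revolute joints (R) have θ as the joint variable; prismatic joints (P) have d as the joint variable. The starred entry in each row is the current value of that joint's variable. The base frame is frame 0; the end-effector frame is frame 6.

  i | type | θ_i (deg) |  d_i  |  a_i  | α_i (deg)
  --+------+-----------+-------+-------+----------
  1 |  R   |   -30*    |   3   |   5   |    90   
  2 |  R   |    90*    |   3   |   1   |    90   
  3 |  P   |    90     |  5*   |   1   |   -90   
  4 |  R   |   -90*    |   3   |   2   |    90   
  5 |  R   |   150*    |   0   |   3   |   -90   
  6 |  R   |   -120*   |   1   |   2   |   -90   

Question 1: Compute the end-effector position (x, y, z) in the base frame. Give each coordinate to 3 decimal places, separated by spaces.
after link 1: o_1 = (4.3301, -2.5000, 3.0000)
after link 2: o_2 = (2.8301, -5.0981, 4.0000)
after link 3: o_3 = (6.6603, -8.4641, 4.0000)
after link 4: o_4 = (8.3923, -9.4641, 1.0000)
after link 5: o_5 = (6.1423, -8.1651, -0.5000)
after link 6: o_6 = (7.3253, -6.8481, 0.8660)

7.325 -6.848 0.866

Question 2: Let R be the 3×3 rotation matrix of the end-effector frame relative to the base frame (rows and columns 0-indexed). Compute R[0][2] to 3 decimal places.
End-effector z-axis (col 2 of R) = (-0.3995,0.8080,-0.4330)
R[0][2] = -0.3995

-0.400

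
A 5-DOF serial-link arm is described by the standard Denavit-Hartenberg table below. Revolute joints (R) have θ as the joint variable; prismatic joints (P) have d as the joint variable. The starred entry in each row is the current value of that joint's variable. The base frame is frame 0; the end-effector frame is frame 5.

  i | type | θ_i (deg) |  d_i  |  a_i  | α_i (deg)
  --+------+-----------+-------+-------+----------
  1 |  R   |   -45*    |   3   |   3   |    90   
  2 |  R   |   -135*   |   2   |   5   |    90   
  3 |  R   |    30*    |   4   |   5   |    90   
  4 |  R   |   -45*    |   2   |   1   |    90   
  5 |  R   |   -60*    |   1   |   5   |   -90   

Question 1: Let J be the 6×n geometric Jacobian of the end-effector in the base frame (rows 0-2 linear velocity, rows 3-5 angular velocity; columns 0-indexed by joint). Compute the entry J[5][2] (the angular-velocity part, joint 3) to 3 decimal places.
0.707

axis z_2 = (-0.5000,0.5000,0.7071); lever o_n−o_2 = (-6.5767,-1.0627,-2.7421)
cross product → J_v[:, 2] = (-0.6197,-6.0215,3.8197)
J_ω[:, 2] = z_2
entry J[5][2] = 0.7071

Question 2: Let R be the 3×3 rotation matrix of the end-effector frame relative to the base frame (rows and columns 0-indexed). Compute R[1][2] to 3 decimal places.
End-effector z-axis (col 2 of R) = (0.0057,0.1737,-0.9848)
R[1][2] = 0.1737

0.174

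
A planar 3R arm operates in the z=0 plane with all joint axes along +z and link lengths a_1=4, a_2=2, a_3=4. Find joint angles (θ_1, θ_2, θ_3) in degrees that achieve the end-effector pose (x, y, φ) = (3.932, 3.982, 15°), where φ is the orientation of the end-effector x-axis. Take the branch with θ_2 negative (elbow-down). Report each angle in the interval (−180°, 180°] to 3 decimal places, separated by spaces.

117.349 -134.992 32.643

wrist centre = target − a_3·(cos φ, sin φ) = (0.0683, 2.9467)
cos θ_2 = (8.6878−4²−2²)/(2·4·2) = -0.7070; θ_2 = -134.9921° (elbow-down)
β = atan2(2.9467,0.0683) = 88.6723°; ψ = atan2(-1.4144,2.5860) = -28.6766°
θ_1 = β − ψ = 117.3488°
θ_3 = φ − θ_1 − θ_2 = 32.6433° (wrapped to (-180°,180°])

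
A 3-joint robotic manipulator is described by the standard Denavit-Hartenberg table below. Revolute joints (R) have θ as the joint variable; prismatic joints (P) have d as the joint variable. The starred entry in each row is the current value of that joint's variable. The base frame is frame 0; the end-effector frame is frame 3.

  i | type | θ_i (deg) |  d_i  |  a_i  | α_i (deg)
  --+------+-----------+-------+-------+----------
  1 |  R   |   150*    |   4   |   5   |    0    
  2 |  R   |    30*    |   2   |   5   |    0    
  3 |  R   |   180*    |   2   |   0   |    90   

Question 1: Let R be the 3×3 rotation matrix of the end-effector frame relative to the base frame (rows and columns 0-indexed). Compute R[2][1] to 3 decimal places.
End-effector y-axis (col 1 of R) = (0.0000,0.0000,1.0000)
R[2][1] = 1.0000

1.000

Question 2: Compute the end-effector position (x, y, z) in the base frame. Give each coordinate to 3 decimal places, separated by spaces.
after link 1: o_1 = (-4.3301, 2.5000, 4.0000)
after link 2: o_2 = (-9.3301, 2.5000, 6.0000)
after link 3: o_3 = (-9.3301, 2.5000, 8.0000)

-9.330 2.500 8.000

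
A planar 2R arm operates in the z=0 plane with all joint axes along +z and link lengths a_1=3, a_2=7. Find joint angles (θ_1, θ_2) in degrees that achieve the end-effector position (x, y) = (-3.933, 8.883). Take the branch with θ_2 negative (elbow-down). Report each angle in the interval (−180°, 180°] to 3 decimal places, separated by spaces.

cos θ_2 = (94.3762−3²−7²)/(2·3·7) = 0.8661; θ_2 = -29.9915° (elbow-down)
β = atan2(8.8830,-3.9330) = 113.8816°; ψ = atan2(-3.4991,9.0627) = -21.1115°
θ_1 = β − ψ = 134.9932°

134.993 -29.992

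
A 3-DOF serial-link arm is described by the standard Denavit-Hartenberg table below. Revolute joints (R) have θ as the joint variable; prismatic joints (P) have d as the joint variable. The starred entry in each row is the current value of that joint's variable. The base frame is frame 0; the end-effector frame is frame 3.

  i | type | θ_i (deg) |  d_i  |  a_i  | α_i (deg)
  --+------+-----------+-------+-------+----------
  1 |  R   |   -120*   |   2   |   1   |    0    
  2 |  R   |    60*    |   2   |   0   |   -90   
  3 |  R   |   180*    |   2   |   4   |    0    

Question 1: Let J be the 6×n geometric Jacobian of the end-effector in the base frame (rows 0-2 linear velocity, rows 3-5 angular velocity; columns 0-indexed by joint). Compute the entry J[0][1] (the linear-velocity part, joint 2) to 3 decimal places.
-4.464

axis z_1 = (0.0000,0.0000,1.0000); lever o_n−o_1 = (-0.2679,4.4641,2.0000)
cross product → J_v[:, 1] = (-4.4641,-0.2679,0.0000)
J_ω[:, 1] = z_1
entry J[0][1] = -4.4641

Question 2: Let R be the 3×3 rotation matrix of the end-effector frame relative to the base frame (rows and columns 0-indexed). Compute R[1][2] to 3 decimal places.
End-effector z-axis (col 2 of R) = (0.8660,0.5000,0.0000)
R[1][2] = 0.5000

0.500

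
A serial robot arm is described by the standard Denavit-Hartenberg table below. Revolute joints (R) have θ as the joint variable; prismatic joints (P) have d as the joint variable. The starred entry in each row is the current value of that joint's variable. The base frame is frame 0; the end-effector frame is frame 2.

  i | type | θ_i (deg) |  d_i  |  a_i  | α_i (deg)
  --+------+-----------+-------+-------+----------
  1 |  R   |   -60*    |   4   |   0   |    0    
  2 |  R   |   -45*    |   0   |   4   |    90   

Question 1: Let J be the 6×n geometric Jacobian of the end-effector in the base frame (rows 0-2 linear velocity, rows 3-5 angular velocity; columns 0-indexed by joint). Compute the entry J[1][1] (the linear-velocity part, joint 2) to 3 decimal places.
-1.035

axis z_1 = (0.0000,0.0000,1.0000); lever o_n−o_1 = (-1.0353,-3.8637,0.0000)
cross product → J_v[:, 1] = (3.8637,-1.0353,0.0000)
J_ω[:, 1] = z_1
entry J[1][1] = -1.0353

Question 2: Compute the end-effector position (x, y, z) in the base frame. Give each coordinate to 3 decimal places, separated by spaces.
-1.035 -3.864 4.000

after link 1: o_1 = (0.0000, 0.0000, 4.0000)
after link 2: o_2 = (-1.0353, -3.8637, 4.0000)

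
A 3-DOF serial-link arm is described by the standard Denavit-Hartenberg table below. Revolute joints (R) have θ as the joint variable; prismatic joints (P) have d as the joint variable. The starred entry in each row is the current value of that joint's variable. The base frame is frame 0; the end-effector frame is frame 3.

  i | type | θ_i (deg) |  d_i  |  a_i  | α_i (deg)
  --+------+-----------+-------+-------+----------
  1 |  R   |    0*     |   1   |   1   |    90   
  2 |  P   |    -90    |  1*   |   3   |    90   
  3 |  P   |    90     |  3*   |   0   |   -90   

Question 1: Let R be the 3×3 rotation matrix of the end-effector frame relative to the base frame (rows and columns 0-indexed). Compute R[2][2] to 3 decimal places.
End-effector z-axis (col 2 of R) = (-0.0000,-0.0000,1.0000)
R[2][2] = 1.0000

1.000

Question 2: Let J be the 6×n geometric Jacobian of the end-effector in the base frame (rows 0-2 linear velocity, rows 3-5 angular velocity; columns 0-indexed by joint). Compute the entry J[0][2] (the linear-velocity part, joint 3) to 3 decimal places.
prismatic axis z_2 = (-1.0000,-0.0000,-0.0000)
J_v[:, 2] = z_2; J_ω[:, 2] = (0,0,0)
entry J[0][2] = -1.0000

-1.000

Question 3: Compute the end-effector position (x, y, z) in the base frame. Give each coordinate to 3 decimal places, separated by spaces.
-2.000 -1.000 -2.000

after link 1: o_1 = (1.0000, 0.0000, 1.0000)
after link 2: o_2 = (1.0000, -1.0000, -2.0000)
after link 3: o_3 = (-2.0000, -1.0000, -2.0000)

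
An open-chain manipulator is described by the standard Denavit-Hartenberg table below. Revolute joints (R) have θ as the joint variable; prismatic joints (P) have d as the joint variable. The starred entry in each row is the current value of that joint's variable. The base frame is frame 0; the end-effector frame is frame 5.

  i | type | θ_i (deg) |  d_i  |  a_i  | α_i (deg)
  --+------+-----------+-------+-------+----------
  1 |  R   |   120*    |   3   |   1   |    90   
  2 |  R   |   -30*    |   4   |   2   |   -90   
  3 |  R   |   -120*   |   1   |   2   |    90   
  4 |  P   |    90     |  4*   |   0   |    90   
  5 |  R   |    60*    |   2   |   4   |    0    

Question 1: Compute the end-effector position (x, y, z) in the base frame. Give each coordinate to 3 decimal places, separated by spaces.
4.781 -0.817 8.830

after link 1: o_1 = (-0.5000, 0.8660, 3.0000)
after link 2: o_2 = (2.0981, 4.3660, 2.0000)
after link 3: o_3 = (3.7811, 4.9151, 3.3660)
after link 4: o_4 = (3.5490, 1.3170, 5.0981)
after link 5: o_5 = (4.7811, -0.8170, 8.8301)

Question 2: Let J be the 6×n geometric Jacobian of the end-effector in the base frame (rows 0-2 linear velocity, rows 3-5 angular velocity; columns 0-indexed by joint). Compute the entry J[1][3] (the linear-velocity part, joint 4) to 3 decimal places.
prismatic axis z_3 = (-0.0580,-0.8995,0.4330)
J_v[:, 3] = z_3; J_ω[:, 3] = (0,0,0)
entry J[1][3] = -0.8995

-0.900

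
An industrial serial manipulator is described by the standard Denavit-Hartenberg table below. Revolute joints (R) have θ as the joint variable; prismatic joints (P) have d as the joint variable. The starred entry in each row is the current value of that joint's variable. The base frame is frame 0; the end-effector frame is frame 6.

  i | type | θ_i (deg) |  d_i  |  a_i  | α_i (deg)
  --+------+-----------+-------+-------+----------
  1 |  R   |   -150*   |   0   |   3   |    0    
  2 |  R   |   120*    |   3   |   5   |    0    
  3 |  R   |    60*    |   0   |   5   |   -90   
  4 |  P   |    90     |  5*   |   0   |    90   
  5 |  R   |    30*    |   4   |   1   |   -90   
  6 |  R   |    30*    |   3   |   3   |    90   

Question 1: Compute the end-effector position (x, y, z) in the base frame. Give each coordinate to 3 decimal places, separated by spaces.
after link 1: o_1 = (-2.5981, -1.5000, 0.0000)
after link 2: o_2 = (1.7321, -4.0000, 3.0000)
after link 3: o_3 = (6.0622, -1.5000, 3.0000)
after link 4: o_4 = (3.5622, 2.8301, 3.0000)
after link 5: o_5 = (6.7763, 5.2631, 2.1340)
after link 6: o_6 = (3.5287, 7.8881, 1.3840)

3.529 7.888 1.384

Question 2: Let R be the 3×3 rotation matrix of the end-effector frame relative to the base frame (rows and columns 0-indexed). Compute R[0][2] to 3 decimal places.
0.625

End-effector z-axis (col 2 of R) = (0.6250,0.6495,-0.4330)
R[0][2] = 0.6250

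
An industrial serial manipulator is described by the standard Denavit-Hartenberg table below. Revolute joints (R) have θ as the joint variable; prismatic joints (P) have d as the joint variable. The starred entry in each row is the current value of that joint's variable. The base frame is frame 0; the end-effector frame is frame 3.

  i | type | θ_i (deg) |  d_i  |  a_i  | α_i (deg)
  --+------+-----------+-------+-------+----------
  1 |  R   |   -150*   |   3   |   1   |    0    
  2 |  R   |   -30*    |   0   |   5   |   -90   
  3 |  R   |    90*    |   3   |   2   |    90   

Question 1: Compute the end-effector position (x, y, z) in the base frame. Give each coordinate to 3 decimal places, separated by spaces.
after link 1: o_1 = (-0.8660, -0.5000, 3.0000)
after link 2: o_2 = (-5.8660, -0.5000, 3.0000)
after link 3: o_3 = (-5.8660, -3.5000, 1.0000)

-5.866 -3.500 1.000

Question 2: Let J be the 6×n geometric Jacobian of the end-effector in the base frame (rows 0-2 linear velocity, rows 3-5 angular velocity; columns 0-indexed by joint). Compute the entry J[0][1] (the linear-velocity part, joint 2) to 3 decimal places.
3.000

axis z_1 = (0.0000,0.0000,1.0000); lever o_n−o_1 = (-5.0000,-3.0000,-2.0000)
cross product → J_v[:, 1] = (3.0000,-5.0000,0.0000)
J_ω[:, 1] = z_1
entry J[0][1] = 3.0000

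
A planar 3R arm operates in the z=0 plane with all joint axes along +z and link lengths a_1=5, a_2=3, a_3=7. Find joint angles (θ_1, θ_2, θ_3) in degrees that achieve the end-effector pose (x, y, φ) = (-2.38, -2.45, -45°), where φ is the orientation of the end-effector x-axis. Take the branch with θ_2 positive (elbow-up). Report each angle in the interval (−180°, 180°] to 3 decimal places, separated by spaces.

wrist centre = target − a_3·(cos φ, sin φ) = (-7.3297, 2.4997)
cos θ_2 = (59.9739−5²−3²)/(2·5·3) = 0.8658; θ_2 = 30.0261° (elbow-up)
β = atan2(2.4997,-7.3297) = 161.1685°; ψ = atan2(1.5012,7.5974) = 11.1772°
θ_1 = β − ψ = 149.9913°
θ_3 = φ − θ_1 − θ_2 = 134.9826° (wrapped to (-180°,180°])

149.991 30.026 134.983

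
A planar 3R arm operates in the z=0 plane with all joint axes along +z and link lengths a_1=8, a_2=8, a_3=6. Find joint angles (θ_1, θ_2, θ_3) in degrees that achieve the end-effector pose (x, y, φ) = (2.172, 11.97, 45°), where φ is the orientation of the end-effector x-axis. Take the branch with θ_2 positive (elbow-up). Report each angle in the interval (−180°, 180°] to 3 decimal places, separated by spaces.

wrist centre = target − a_3·(cos φ, sin φ) = (-2.0706, 7.7274)
cos θ_2 = (63.9996−8²−8²)/(2·8·8) = -0.5000; θ_2 = 120.0002° (elbow-up)
β = atan2(7.7274,-2.0706) = 105.0007°; ψ = atan2(6.9282,4.0000) = 60.0001°
θ_1 = β − ψ = 45.0006°
θ_3 = φ − θ_1 − θ_2 = -120.0008° (wrapped to (-180°,180°])

45.001 120.000 -120.001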